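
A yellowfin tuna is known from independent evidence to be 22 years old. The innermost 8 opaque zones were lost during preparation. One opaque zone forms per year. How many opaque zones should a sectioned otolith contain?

14 opaque zones

One opaque zone per year gives 22 opaque zones over 22 years.
22 − 8 missed = 14 opaque zones expected in the prepared section.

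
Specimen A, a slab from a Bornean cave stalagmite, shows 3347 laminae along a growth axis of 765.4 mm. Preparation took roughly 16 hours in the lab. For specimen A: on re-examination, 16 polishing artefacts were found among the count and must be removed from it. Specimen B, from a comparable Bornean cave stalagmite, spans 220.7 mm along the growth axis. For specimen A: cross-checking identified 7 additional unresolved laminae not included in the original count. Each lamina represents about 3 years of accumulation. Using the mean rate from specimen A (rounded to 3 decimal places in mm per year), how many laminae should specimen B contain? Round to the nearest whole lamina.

Specimen A: true lamina count = 3347 − 16 + 7 = 3338.
Specimen A: 3338 laminae at 3 years each span 3338 × 3 = 10014 years.
A: Extension rate ≈ 765.4 / 10014 = 0.076 mm/year.
Specimen B: 220.7 mm / 0.076 mm per year = 2903.95 years; at 3 years per lamina that is 2903.95 / 3 ≈ 968 laminae.

968 laminae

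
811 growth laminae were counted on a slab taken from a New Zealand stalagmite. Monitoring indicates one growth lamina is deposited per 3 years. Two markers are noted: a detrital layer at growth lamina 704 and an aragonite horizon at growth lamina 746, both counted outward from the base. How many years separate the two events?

746 − 704 = 42 growth laminae lie between the two events.
42 growth laminae at 3 years each span 42 × 3 = 126 years.

126 years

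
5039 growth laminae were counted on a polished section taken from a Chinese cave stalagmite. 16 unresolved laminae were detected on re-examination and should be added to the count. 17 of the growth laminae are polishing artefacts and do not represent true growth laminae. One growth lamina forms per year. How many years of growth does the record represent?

5038 years

Adjusted count: 5039 − 17 + 16 = 5038 growth laminae.
One growth lamina per year makes the duration 5038 years.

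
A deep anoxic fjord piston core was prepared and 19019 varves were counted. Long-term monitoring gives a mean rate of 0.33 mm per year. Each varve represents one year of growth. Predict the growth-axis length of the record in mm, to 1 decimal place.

6276.3 mm

19019 years of growth are recorded.
Length ≈ 0.33 × 19019 = 6276.3 mm.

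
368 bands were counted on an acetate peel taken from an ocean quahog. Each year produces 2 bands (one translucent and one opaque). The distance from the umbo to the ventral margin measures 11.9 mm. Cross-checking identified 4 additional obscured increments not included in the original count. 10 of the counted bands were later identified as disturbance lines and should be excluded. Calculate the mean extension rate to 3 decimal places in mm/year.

Adjusted count: 368 − 10 + 4 = 362 bands.
Dividing by 2 bands per year: 362 / 2 = 181 years.
Extension rate ≈ 11.9 / 181 = 0.066 mm/year.

0.066 mm/year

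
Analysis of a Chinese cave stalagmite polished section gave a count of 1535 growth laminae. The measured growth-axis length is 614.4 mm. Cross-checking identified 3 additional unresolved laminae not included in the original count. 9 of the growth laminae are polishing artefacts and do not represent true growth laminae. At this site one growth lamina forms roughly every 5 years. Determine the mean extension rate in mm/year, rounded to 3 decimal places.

0.080 mm/year

Adjusted count: 1535 − 9 + 3 = 1529 growth laminae.
At 5 years per growth lamina, 1529 × 5 = 7645 years.
Mean rate = 614.4 mm / 7645 years ≈ 0.080 mm/year.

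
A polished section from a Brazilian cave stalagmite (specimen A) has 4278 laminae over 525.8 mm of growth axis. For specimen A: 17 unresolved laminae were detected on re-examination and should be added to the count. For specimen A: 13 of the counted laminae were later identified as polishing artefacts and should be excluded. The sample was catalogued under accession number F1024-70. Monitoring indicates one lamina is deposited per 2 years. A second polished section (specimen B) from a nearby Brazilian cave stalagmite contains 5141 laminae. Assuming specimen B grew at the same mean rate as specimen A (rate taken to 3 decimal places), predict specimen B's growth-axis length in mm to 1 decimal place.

Specimen A: adjusted count: 4278 − 13 + 17 = 4282 laminae.
Specimen A: at 2 years per lamina, 4282 × 2 = 8564 years.
A: Extension rate ≈ 525.8 / 8564 = 0.061 mm/yr.
Specimen B: multiplying by 2 years per lamina: 5141 × 2 = 10282 years. For B, 0.061 mm/year × 10282 years = 627.2 mm.

627.2 mm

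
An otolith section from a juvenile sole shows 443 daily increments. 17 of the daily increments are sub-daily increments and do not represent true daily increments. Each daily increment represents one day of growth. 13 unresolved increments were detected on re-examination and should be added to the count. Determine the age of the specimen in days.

Correcting the raw count gives 443 − 17 + 13 = 439 true daily increments.
At one daily increment per day, that is 439 days.

439 days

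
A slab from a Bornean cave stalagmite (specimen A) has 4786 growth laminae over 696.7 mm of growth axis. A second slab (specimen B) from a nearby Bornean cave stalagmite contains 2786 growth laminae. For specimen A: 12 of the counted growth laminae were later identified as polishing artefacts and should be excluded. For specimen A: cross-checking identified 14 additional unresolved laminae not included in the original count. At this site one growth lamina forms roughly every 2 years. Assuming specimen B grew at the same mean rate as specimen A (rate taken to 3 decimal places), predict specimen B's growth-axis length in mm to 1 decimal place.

406.8 mm

Specimen A: correcting the raw count gives 4786 − 12 + 14 = 4788 true growth laminae.
Specimen A: multiplying by 2 years per growth lamina: 4788 × 2 = 9576 years.
A: Extension rate ≈ 696.7 / 9576 = 0.073 mm/year.
Specimen B: 2786 growth laminae at 2 years each span 2786 × 2 = 5572 years. For B, 0.073 mm/year × 5572 years = 406.8 mm.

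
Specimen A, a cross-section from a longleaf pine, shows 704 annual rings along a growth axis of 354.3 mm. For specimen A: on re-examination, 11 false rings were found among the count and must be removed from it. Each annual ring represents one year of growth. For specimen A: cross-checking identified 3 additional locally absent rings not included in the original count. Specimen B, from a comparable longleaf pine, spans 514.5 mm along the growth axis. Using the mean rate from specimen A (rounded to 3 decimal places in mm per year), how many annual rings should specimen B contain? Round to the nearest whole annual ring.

Specimen A: correcting the raw count gives 704 − 11 + 3 = 696 true annual rings.
A: Extension rate ≈ 354.3 / 696 = 0.509 mm/year.
For B, 514.5 / 0.509 = 1010.81 years ≈ 1011 annual rings.

1011 annual rings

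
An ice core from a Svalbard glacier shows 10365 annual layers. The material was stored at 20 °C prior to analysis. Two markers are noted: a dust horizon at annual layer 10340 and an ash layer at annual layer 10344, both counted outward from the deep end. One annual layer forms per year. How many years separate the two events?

4 years

Separation: 10344 − 10340 = 4 annual layers.
One annual layer per year makes the interval 4 years.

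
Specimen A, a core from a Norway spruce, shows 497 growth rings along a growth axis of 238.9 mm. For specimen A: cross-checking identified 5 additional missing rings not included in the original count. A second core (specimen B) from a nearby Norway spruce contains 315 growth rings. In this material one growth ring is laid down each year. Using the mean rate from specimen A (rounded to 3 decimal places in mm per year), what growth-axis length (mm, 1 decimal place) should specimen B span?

149.9 mm

Specimen A: after corrections the count is 497 + 5 = 502 growth rings.
A: Extension rate ≈ 238.9 / 502 = 0.476 mm/yr.
Length of B = 0.476 × 315 = 149.9 mm.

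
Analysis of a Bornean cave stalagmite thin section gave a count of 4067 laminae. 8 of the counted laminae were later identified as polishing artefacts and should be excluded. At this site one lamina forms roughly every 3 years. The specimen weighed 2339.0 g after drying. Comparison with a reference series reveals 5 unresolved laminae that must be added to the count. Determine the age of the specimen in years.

12192 yr

After corrections the count is 4067 − 8 + 5 = 4064 laminae.
At 3 years per lamina, 4064 × 3 = 12192 years.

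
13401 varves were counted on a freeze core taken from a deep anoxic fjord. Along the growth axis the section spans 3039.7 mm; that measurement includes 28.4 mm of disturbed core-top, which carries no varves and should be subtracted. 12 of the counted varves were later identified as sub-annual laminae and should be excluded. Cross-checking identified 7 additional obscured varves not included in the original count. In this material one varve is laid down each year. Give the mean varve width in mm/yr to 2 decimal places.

0.22 mm/yr

Correcting the raw count gives 13401 − 12 + 7 = 13396 true varves.
Removing the 28.4 mm offcut leaves 3039.7 − 28.4 = 3011.3 mm.
Mean rate = 3011.3 mm / 13396 years ≈ 0.22 mm/yr.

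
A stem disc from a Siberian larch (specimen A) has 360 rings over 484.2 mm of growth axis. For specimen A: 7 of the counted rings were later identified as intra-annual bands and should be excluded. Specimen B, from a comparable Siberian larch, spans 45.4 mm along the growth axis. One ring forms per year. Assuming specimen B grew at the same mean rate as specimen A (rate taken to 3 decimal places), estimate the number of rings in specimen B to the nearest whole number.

Specimen A: adjusted count: 360 − 7 = 353 rings.
A: Mean rate = 484.2 mm / 353 years ≈ 1.372 mm/year.
For B, 45.4 / 1.372 = 33.09 years ≈ 33 rings.

33 rings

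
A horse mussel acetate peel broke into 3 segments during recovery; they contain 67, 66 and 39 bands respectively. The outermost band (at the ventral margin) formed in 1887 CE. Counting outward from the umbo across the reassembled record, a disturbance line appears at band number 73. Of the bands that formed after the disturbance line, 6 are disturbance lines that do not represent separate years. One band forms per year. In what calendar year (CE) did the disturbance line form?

1794 CE

Total bands = 67 + 66 + 39 = 172.
The disturbance line sits at band 73 from the umbo, so 172 − 73 = 99 bands formed after it.
Removing the 6 false bands leaves 99 − 6 = 93 true bands beyond the disturbance line.
1887 − 93 = 1794 CE.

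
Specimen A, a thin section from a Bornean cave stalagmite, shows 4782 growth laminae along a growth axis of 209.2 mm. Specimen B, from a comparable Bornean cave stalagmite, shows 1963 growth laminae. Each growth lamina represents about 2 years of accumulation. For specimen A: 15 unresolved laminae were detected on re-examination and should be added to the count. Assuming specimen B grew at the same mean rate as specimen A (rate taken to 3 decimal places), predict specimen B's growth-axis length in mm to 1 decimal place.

Specimen A: adjusted count: 4782 + 15 = 4797 growth laminae.
Specimen A: multiplying by 2 years per growth lamina: 4797 × 2 = 9594 years.
A: Mean rate = 209.2 mm / 9594 years ≈ 0.022 mm/year.
Specimen B: multiplying by 2 years per growth lamina: 1963 × 2 = 3926 years. For B, 0.022 mm/year × 3926 years = 86.4 mm.

86.4 mm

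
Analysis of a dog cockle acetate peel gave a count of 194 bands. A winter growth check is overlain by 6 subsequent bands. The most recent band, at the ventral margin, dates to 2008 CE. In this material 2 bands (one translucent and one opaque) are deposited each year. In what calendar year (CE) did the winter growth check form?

2005 CE

There are 6 bands younger than the winter growth check.
Dividing by 2 bands per year: 6 / 2 = 3 years.
2008 − 3 = 2005 CE.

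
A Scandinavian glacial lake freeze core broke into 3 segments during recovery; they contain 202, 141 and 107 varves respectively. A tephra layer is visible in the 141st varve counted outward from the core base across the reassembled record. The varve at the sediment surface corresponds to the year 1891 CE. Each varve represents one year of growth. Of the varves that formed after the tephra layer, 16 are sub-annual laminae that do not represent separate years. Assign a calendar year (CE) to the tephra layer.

1598 CE

Total varves = 202 + 141 + 107 = 450.
The tephra layer sits at varve 141 from the core base, so 450 − 141 = 309 varves formed after it.
Removing the 16 false varves leaves 309 − 16 = 293 true varves beyond the tephra layer.
1891 − 293 = 1598 CE.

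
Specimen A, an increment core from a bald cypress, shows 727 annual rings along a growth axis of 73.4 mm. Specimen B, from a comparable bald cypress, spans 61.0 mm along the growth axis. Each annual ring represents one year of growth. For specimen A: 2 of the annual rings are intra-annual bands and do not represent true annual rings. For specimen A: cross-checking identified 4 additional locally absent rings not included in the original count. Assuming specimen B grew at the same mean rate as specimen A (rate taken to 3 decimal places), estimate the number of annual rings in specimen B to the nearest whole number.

Specimen A: adjusted count: 727 − 2 + 4 = 729 annual rings.
A: Extension rate ≈ 73.4 / 729 = 0.101 mm per year.
B spans 61.0 / 0.101 = 603.96 years ≈ 604 annual rings.

604 annual rings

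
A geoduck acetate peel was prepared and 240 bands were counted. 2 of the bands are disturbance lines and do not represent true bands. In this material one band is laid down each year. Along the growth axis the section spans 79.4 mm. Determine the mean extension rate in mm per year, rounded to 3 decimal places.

0.334 mm per year

Correcting the raw count gives 240 − 2 = 238 true bands.
79.4 mm over 238 years gives 79.4 / 238 ≈ 0.334 mm per year.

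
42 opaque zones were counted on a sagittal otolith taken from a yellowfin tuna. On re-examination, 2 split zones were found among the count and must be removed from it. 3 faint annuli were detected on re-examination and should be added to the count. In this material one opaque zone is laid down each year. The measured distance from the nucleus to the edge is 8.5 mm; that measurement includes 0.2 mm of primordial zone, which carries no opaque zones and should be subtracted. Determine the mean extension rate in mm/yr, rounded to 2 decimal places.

0.19 mm/yr

True opaque zone count = 42 − 2 + 3 = 43.
The growth record spans 8.5 − 0.2 = 8.3 mm.
Mean rate = 8.3 mm / 43 years ≈ 0.19 mm/yr.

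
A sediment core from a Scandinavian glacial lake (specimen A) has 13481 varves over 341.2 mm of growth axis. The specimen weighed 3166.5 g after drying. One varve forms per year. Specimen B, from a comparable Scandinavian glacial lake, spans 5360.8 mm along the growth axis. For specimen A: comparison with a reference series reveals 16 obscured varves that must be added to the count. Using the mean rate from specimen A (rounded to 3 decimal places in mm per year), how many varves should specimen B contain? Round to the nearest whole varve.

214432 varves

Specimen A: after corrections the count is 13481 + 16 = 13497 varves.
A: Mean rate = 341.2 mm / 13497 years ≈ 0.025 mm per year.
For B, 5360.8 / 0.025 = 214432.00 years ≈ 214432 varves.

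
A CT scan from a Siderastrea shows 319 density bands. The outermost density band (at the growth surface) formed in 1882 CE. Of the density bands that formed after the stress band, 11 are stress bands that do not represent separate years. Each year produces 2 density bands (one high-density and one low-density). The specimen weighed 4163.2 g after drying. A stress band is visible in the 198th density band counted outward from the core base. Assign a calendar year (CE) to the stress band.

Between density band 198 and the growth surface there are 319 − 198 = 121 density bands.
Excluding 11 false density bands: 121 − 11 = 110.
With 2 density bands per year, 110 / 2 = 55 years.
Counting back 55 years from 1882 CE places the stress band in 1882 − 55 = 1827 CE.

1827 CE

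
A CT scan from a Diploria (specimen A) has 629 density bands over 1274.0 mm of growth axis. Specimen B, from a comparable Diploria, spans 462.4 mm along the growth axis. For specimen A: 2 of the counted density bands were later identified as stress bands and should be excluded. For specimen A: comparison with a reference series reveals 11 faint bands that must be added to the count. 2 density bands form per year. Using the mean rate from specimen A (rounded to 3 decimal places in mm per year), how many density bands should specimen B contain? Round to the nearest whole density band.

232 density bands

Specimen A: after corrections the count is 629 − 2 + 11 = 638 density bands.
Specimen A: dividing by 2 density bands per year: 638 / 2 = 319 years.
A: Extension rate ≈ 1274.0 / 319 = 3.994 mm/yr.
For B, 462.4 / 3.994 = 115.77 years; at 2 density bands per year that is 115.77 × 2 ≈ 232 density bands.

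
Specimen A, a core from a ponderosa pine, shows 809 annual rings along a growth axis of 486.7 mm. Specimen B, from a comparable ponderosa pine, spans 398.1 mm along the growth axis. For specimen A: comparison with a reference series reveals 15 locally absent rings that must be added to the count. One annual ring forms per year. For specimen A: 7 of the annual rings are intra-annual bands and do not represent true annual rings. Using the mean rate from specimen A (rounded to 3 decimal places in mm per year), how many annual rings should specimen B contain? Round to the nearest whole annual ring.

668 annual rings

Specimen A: adjusted count: 809 − 7 + 15 = 817 annual rings.
A: Mean rate = 486.7 mm / 817 years ≈ 0.596 mm per year.
B spans 398.1 / 0.596 = 667.95 years ≈ 668 annual rings.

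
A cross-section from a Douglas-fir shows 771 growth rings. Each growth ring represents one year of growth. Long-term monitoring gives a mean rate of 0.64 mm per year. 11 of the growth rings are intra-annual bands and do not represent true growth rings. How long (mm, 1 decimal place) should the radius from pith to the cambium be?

486.4 mm

Correcting the raw count gives 771 − 11 = 760 true growth rings.
760 years at 0.64 mm/year gives 0.64 × 760 = 486.4 mm.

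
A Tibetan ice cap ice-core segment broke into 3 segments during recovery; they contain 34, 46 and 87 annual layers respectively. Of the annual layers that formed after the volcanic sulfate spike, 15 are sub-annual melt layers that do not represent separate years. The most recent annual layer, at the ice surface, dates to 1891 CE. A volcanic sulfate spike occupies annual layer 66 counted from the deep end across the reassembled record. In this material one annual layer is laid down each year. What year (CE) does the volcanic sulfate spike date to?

Total annual layers = 34 + 46 + 87 = 167.
167 − 66 = 101 annual layers lie beyond the volcanic sulfate spike toward the ice surface.
Excluding 15 false annual layers: 101 − 15 = 86.
Counting back 86 years from 1891 CE places the volcanic sulfate spike in 1891 − 86 = 1805 CE.

1805 CE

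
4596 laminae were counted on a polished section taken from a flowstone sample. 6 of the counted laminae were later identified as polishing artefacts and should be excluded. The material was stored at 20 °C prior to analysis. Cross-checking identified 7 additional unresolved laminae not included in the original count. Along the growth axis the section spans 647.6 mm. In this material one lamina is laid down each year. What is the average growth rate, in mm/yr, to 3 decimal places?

0.141 mm/yr

Adjusted count: 4596 − 6 + 7 = 4597 laminae.
647.6 mm over 4597 years gives 647.6 / 4597 ≈ 0.141 mm/yr.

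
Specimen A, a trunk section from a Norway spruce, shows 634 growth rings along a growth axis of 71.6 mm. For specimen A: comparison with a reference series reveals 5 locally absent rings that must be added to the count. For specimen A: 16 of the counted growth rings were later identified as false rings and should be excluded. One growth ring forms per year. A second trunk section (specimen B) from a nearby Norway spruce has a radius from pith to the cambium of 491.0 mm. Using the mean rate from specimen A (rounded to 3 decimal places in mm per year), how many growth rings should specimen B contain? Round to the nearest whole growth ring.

4270 growth rings

Specimen A: after corrections the count is 634 − 16 + 5 = 623 growth rings.
A: Mean rate = 71.6 mm / 623 years ≈ 0.115 mm/yr.
B spans 491.0 / 0.115 = 4269.57 years ≈ 4270 growth rings.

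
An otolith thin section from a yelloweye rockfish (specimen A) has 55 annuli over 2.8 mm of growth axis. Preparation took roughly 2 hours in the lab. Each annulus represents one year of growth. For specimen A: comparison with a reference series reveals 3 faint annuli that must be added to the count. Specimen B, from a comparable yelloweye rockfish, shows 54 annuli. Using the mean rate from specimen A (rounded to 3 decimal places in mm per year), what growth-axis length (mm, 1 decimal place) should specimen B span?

2.6 mm

Specimen A: adjusted count: 55 + 3 = 58 annuli.
A: 2.8 mm over 58 years gives 2.8 / 58 ≈ 0.048 mm per year.
B's length ≈ 0.048 × 54 = 2.6 mm.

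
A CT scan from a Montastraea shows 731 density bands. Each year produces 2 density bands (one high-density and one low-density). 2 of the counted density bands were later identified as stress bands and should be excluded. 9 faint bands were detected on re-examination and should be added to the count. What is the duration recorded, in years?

Correcting the raw count gives 731 − 2 + 9 = 738 true density bands.
With 2 density bands per year, 738 / 2 = 369 years.

369 years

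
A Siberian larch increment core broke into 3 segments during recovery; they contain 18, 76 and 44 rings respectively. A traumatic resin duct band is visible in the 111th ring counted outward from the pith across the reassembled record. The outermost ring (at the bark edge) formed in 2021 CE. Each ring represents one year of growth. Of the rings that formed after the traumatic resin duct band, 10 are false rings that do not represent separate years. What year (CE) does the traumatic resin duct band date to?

2004 CE

Total rings = 18 + 76 + 44 = 138.
The traumatic resin duct band sits at ring 111 from the pith, so 138 − 111 = 27 rings formed after it.
27 − 10 false = 17 true rings after the traumatic resin duct band.
2021 − 17 = 2004 CE.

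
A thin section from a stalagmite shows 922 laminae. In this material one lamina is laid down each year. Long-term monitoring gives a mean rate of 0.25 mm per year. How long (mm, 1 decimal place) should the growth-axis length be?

922 years of growth are recorded.
Length ≈ 0.25 × 922 = 230.5 mm.

230.5 mm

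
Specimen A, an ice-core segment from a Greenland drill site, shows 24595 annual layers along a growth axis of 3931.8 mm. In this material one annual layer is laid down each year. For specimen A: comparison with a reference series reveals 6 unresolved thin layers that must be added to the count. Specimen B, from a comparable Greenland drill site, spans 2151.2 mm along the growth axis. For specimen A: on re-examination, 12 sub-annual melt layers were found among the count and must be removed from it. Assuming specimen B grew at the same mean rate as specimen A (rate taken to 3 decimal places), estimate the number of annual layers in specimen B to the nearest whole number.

Specimen A: true annual layer count = 24595 − 12 + 6 = 24589.
A: Mean rate = 3931.8 mm / 24589 years ≈ 0.160 mm/year.
For B, 2151.2 / 0.160 = 13445.00 years ≈ 13445 annual layers.

13445 annual layers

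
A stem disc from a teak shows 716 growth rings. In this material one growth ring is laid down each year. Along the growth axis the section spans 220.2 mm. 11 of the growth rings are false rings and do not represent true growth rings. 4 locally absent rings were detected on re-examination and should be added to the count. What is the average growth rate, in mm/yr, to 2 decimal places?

After corrections the count is 716 − 11 + 4 = 709 growth rings.
Extension rate ≈ 220.2 / 709 = 0.31 mm/yr.

0.31 mm/yr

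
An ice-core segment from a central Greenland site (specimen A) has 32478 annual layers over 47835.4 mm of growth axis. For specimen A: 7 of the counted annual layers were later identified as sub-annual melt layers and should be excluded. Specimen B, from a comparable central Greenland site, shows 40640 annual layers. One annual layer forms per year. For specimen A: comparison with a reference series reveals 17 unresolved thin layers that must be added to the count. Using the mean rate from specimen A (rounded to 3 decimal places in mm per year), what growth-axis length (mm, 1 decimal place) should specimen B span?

Specimen A: after corrections the count is 32478 − 7 + 17 = 32488 annual layers.
A: Extension rate ≈ 47835.4 / 32488 = 1.472 mm/year.
B's length ≈ 1.472 × 40640 = 59822.1 mm.

59822.1 mm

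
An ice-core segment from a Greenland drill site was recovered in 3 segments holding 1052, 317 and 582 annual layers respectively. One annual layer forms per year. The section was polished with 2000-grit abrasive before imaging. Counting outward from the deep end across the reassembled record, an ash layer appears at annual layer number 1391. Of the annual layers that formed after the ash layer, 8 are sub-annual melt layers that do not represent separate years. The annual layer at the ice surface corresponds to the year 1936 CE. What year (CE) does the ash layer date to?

Total annual layers = 1052 + 317 + 582 = 1951.
1951 − 1391 = 560 annual layers lie beyond the ash layer toward the ice surface.
560 − 8 false = 552 true annual layers after the ash layer.
The annual layer at the ice surface is 1936 CE, so the ash layer dates to 1936 − 552 = 1384 CE.

1384 CE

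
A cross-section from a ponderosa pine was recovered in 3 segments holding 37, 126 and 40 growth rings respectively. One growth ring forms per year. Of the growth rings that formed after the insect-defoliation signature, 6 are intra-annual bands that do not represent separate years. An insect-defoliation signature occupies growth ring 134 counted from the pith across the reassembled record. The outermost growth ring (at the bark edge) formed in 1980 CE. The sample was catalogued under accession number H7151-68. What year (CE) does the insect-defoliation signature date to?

1917 CE

Total growth rings = 37 + 126 + 40 = 203.
The insect-defoliation signature sits at growth ring 134 from the pith, so 203 − 134 = 69 growth rings formed after it.
Excluding 6 false growth rings: 69 − 6 = 63.
The growth ring at the bark edge is 1980 CE, so the insect-defoliation signature dates to 1980 − 63 = 1917 CE.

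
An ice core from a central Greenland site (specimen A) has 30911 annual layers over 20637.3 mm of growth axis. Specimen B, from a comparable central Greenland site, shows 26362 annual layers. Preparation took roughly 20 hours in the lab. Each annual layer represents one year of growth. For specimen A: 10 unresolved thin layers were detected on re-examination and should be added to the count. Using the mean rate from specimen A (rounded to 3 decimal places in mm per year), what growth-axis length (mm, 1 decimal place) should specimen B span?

17583.5 mm

Specimen A: true annual layer count = 30911 + 10 = 30921.
A: 20637.3 mm over 30921 years gives 20637.3 / 30921 ≈ 0.667 mm/yr.
Length of B = 0.667 × 26362 = 17583.5 mm.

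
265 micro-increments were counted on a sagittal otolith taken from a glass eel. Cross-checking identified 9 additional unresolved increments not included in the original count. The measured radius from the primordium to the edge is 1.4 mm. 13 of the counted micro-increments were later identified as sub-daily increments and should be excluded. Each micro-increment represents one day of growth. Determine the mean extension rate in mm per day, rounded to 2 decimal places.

0.01 mm per day

Correcting the raw count gives 265 − 13 + 9 = 261 true micro-increments.
Mean rate = 1.4 mm / 261 days ≈ 0.01 mm per day.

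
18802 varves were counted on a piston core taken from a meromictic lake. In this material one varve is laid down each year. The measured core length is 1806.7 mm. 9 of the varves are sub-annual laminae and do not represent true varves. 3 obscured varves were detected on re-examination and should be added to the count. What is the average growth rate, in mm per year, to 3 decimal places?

0.096 mm per year

True varve count = 18802 − 9 + 3 = 18796.
Extension rate ≈ 1806.7 / 18796 = 0.096 mm per year.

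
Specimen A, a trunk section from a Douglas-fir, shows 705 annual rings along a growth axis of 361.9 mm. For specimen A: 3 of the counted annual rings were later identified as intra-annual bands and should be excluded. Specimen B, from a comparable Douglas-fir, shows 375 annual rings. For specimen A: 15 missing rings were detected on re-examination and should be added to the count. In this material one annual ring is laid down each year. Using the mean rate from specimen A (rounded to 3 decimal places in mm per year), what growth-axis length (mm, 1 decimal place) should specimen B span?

189.4 mm

Specimen A: correcting the raw count gives 705 − 3 + 15 = 717 true annual rings.
A: Mean rate = 361.9 mm / 717 years ≈ 0.505 mm/yr.
Length of B = 0.505 × 375 = 189.4 mm.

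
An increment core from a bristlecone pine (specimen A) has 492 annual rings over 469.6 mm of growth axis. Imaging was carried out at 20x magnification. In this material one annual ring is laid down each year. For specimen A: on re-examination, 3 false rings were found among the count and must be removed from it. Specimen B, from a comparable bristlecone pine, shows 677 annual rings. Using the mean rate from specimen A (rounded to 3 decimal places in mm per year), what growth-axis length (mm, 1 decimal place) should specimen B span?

Specimen A: correcting the raw count gives 492 − 3 = 489 true annual rings.
A: Mean rate = 469.6 mm / 489 years ≈ 0.960 mm per year.
Length of B = 0.960 × 677 = 649.9 mm.

649.9 mm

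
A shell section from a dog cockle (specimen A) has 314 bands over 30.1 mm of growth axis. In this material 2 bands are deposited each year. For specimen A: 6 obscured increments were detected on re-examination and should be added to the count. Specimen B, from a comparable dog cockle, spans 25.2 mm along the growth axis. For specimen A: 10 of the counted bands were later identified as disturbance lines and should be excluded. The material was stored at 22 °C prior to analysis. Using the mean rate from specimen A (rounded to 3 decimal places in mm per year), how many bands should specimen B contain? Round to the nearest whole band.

Specimen A: true band count = 314 − 10 + 6 = 310.
Specimen A: 310 bands at 2 per year is 310 / 2 = 155 years.
A: Extension rate ≈ 30.1 / 155 = 0.194 mm per year.
For B, 25.2 / 0.194 = 129.90 years; at 2 bands per year that is 129.90 × 2 ≈ 260 bands.

260 bands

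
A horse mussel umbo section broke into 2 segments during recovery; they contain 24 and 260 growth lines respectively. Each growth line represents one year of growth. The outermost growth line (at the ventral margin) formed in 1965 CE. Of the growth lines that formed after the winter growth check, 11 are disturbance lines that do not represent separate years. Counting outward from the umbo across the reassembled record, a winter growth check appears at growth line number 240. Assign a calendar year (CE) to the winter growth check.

Total growth lines = 24 + 260 = 284.
Between growth line 240 and the ventral margin there are 284 − 240 = 44 growth lines.
Removing the 11 false growth lines leaves 44 − 11 = 33 true growth lines beyond the winter growth check.
The growth line at the ventral margin is 1965 CE, so the winter growth check dates to 1965 − 33 = 1932 CE.

1932 CE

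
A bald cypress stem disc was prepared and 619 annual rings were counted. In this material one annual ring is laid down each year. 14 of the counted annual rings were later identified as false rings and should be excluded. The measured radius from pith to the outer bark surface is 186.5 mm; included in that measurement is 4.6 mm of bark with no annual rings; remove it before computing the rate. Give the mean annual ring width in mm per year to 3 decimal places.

0.301 mm per year

Adjusted count: 619 − 14 = 605 annual rings.
Removing the 4.6 mm offcut leaves 186.5 − 4.6 = 181.9 mm.
Mean rate = 181.9 mm / 605 years ≈ 0.301 mm per year.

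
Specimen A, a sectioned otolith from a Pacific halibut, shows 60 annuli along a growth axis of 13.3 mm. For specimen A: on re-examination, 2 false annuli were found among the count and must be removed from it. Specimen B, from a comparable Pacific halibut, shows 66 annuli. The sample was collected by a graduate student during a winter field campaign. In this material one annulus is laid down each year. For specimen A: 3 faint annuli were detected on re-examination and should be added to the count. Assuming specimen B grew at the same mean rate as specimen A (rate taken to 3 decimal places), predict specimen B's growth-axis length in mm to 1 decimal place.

Specimen A: adjusted count: 60 − 2 + 3 = 61 annuli.
A: Extension rate ≈ 13.3 / 61 = 0.218 mm/year.
For B, 0.218 mm/year × 66 years = 14.4 mm.

14.4 mm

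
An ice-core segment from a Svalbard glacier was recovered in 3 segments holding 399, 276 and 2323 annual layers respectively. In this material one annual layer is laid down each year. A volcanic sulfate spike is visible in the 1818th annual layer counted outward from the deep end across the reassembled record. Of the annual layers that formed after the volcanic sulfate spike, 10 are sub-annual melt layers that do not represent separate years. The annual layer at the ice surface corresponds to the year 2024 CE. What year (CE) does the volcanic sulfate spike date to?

854 CE

Total annual layers = 399 + 276 + 2323 = 2998.
Between annual layer 1818 and the ice surface there are 2998 − 1818 = 1180 annual layers.
Removing the 10 false annual layers leaves 1180 − 10 = 1170 true annual layers beyond the volcanic sulfate spike.
Counting back 1170 years from 2024 CE places the volcanic sulfate spike in 2024 − 1170 = 854 CE.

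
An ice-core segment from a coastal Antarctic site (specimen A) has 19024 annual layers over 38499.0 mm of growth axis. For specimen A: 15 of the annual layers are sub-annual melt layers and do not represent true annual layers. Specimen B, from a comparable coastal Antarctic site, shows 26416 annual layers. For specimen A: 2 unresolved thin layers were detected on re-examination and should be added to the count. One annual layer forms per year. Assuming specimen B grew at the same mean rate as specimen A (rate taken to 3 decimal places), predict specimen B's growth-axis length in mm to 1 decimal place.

53492.4 mm

Specimen A: true annual layer count = 19024 − 15 + 2 = 19011.
A: Mean rate = 38499.0 mm / 19011 years ≈ 2.025 mm/yr.
Length of B = 2.025 × 26416 = 53492.4 mm.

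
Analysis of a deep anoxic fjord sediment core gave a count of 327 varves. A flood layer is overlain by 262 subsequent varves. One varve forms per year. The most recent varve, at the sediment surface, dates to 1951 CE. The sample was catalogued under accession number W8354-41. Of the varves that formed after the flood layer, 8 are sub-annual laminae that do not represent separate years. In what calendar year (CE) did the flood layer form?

1697 CE

262 varves post-date the flood layer.
Excluding 8 false varves: 262 − 8 = 254.
Counting back 254 years from 1951 CE places the flood layer in 1951 − 254 = 1697 CE.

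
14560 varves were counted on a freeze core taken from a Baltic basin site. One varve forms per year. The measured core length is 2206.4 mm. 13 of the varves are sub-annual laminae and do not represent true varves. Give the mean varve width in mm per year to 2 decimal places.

Adjusted count: 14560 − 13 = 14547 varves.
Extension rate ≈ 2206.4 / 14547 = 0.15 mm per year.

0.15 mm per year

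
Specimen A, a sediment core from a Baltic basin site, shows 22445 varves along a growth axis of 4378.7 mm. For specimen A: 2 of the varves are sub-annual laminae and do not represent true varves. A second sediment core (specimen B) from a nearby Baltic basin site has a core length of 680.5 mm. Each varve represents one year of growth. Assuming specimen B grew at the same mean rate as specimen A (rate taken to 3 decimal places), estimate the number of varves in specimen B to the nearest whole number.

3490 varves

Specimen A: after corrections the count is 22445 − 2 = 22443 varves.
A: Mean rate = 4378.7 mm / 22443 years ≈ 0.195 mm/year.
B spans 680.5 / 0.195 = 3489.74 years ≈ 3490 varves.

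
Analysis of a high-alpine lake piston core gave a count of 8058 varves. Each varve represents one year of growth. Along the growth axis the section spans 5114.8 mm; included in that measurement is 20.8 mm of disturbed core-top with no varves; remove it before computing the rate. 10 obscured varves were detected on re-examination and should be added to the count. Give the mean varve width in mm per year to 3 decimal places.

0.631 mm per year

Adjusted count: 8058 + 10 = 8068 varves.
The growth record spans 5114.8 − 20.8 = 5094.0 mm.
Extension rate ≈ 5094.0 / 8068 = 0.631 mm per year.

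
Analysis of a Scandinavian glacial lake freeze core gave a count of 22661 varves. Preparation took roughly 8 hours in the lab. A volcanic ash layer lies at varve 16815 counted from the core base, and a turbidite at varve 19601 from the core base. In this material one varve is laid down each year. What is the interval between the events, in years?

Separation: 19601 − 16815 = 2786 varves.
One varve per year makes the interval 2786 years.

2786 yr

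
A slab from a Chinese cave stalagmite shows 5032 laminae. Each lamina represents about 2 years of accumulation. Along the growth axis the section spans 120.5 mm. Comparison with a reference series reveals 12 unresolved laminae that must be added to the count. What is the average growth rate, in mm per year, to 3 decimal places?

Correcting the raw count gives 5032 + 12 = 5044 true laminae.
5044 laminae at 2 years each span 5044 × 2 = 10088 years.
Extension rate ≈ 120.5 / 10088 = 0.012 mm per year.

0.012 mm per year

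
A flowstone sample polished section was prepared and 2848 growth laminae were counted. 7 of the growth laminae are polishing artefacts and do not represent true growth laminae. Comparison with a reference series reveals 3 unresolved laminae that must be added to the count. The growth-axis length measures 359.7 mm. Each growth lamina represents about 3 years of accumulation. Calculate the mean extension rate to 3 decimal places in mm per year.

After corrections the count is 2848 − 7 + 3 = 2844 growth laminae.
2844 growth laminae at 3 years each span 2844 × 3 = 8532 years.
Extension rate ≈ 359.7 / 8532 = 0.042 mm per year.

0.042 mm per year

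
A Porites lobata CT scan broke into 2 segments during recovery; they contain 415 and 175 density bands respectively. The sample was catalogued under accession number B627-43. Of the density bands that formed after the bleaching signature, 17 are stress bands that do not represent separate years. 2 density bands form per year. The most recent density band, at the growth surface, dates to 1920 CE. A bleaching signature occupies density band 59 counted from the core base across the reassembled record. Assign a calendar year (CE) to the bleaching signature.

Total density bands = 415 + 175 = 590.
The bleaching signature sits at density band 59 from the core base, so 590 − 59 = 531 density bands formed after it.
Excluding 17 false density bands: 531 − 17 = 514.
514 density bands at 2 per year is 514 / 2 = 257 years.
Counting back 257 years from 1920 CE places the bleaching signature in 1920 − 257 = 1663 CE.

1663 CE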